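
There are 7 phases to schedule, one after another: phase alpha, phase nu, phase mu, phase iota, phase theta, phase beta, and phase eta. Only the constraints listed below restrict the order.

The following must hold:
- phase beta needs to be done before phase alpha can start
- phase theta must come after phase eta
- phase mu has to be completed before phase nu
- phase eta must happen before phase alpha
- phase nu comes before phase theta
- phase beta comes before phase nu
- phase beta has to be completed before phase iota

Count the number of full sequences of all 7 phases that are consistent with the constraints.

123

3 phases have no prerequisites (phase mu, phase beta, phase eta), so any of them could come first.
Systematically extending each partial ordering one phase at a time and counting, there are 123 complete orderings.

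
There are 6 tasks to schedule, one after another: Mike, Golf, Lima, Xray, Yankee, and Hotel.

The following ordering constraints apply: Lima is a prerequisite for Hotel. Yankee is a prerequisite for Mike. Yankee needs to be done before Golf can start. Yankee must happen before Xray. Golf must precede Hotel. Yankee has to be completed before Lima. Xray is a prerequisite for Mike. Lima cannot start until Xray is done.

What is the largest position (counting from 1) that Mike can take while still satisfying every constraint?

Mike has no required successors, so nothing stops it from going last (position 6).

6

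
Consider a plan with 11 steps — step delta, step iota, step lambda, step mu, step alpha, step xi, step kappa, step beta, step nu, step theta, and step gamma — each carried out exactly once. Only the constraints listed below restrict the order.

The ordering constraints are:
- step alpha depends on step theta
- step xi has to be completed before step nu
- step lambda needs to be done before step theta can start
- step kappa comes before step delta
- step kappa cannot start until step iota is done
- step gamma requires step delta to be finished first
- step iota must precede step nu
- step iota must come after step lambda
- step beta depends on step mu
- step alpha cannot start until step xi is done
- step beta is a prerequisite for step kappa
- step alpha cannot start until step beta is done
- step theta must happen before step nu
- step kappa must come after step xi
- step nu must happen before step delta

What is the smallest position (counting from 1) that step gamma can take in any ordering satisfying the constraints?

Working backwards through the constraints from step gamma, its full set of required predecessors is step delta, step iota, step lambda, step mu, step xi, step kappa, step beta, step nu, step theta — 9 of them.
So at minimum 9 steps come before step gamma, putting step gamma no earlier than position 10. That position is achievable by scheduling exactly those predecessors first.

10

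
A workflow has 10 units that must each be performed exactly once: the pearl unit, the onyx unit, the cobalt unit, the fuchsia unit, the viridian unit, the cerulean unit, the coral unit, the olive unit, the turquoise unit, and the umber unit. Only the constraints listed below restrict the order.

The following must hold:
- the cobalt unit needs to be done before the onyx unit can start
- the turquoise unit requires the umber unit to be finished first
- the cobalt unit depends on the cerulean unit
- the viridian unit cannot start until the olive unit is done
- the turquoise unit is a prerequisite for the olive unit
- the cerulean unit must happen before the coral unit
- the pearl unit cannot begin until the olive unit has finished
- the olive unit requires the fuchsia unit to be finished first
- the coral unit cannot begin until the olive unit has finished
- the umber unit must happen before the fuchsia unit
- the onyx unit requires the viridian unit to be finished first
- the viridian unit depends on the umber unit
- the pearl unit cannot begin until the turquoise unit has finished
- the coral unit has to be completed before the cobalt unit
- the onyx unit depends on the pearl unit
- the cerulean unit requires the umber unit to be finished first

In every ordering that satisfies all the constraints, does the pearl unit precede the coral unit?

No chain of constraints connects the pearl unit to the coral unit in either direction.
There exist valid orderings with the coral unit before the pearl unit, so the pearl unit is not required to come first.

No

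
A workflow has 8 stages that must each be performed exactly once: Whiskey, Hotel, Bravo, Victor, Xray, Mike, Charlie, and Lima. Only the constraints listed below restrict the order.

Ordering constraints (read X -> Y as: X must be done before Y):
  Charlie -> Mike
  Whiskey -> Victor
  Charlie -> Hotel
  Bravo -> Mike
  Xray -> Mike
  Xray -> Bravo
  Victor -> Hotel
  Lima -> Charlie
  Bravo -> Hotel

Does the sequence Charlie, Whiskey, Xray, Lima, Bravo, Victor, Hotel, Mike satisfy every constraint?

No

The sequence places Charlie ahead of Lima.
That contradicts the constraint that Lima must precede Charlie.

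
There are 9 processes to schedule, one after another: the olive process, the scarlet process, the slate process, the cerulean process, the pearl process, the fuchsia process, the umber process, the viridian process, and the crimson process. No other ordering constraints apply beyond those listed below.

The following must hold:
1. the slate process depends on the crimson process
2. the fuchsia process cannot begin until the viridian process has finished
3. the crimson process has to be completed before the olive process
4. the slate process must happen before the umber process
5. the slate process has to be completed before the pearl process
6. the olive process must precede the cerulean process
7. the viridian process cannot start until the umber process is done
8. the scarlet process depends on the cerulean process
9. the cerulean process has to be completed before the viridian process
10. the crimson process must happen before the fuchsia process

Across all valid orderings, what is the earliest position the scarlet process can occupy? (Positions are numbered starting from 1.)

Every process that must precede the scarlet process has to come before it. Tracing all chains that end at the scarlet process, those processes are: the olive process, the cerulean process, the crimson process — 3 in total.
So at minimum 3 processes come before the scarlet process, putting the scarlet process no earlier than position 4. That position is achievable by scheduling exactly those predecessors first.

4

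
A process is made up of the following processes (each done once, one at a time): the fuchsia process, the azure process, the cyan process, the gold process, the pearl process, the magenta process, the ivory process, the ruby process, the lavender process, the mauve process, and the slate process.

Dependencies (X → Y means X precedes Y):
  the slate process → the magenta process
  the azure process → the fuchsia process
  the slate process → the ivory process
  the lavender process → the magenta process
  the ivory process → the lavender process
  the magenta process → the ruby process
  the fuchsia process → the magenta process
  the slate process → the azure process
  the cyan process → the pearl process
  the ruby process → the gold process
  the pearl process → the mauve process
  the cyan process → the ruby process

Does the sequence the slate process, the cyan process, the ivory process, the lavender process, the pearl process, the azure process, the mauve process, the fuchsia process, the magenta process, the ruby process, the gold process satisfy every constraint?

Yes

Checking each listed constraint against this order: for instance, the cyan process is in position 2 and the ruby process in position 10, so that constraint holds — and the remaining constraints check out the same way.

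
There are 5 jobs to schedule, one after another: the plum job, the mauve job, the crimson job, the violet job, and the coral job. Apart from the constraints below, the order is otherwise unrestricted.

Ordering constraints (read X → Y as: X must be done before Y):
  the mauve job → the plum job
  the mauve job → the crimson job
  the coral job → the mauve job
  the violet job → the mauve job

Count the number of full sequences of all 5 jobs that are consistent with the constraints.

4

The jobs with no prerequisites are the violet job, the coral job; any of them can be placed first.
Systematically extending each partial ordering one job at a time and counting, there are 4 complete orderings.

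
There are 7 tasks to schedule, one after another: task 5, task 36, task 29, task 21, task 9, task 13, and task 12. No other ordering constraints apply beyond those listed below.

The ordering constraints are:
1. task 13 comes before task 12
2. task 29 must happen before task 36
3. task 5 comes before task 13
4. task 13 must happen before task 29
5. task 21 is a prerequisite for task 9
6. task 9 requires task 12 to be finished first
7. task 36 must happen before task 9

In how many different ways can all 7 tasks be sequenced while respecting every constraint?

18

The tasks with no prerequisites are task 5, task 21; any of them can be placed first.
Enumerating by repeatedly choosing an available task (one whose prerequisites are all placed) gives 18 distinct complete orderings.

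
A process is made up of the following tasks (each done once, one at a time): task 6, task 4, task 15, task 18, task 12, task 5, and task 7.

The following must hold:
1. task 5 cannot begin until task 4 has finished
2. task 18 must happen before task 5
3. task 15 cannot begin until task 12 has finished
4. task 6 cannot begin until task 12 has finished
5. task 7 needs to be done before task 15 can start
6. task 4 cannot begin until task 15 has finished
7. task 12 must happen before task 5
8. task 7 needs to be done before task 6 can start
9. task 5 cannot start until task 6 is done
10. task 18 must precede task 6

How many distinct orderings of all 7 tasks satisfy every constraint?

The tasks with no prerequisites are task 18, task 12, task 7; any of them can be placed first.
Enumerating by repeatedly choosing an available task (one whose prerequisites are all placed) gives 24 distinct complete orderings.

24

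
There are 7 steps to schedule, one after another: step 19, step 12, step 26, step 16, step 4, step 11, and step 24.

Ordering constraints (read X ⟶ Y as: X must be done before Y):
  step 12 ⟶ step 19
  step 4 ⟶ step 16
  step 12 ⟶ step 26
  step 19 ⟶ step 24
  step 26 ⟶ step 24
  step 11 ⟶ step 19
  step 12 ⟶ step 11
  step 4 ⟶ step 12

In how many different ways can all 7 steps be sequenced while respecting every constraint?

18

Step 4 is the only step with nothing required before it, so every ordering starts there.
Counting all ways to extend the partial order to a total order gives 18.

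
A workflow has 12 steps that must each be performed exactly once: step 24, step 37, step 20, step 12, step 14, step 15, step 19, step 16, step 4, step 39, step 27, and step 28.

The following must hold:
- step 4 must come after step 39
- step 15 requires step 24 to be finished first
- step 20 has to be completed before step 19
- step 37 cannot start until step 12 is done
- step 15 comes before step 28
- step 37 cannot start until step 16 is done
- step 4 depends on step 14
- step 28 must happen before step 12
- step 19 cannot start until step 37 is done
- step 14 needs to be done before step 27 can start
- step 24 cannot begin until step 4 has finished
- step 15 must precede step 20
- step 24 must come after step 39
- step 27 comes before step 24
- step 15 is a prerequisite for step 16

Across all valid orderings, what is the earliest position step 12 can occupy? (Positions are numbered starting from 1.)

The steps that are forced before step 12, directly or transitively, are step 24, step 14, step 15, step 4, step 39, step 27, step 28. That's 7 steps.
With 7 mandatory predecessors, the earliest step 12 can sit is position 7+1 = 8, and placing just those 7 first achieves it.

8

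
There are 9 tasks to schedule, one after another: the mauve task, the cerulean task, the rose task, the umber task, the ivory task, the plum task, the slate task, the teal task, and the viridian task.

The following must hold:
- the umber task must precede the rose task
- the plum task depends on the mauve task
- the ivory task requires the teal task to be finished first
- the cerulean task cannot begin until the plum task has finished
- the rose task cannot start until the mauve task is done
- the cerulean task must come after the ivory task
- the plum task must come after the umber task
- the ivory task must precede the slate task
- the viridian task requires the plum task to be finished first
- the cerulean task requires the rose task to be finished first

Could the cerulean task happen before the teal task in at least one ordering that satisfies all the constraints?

The constraints give a chain the teal task → the ivory task → the cerulean task, which forces the teal task before the cerulean task.
So no valid ordering can have the cerulean task before the teal task.

No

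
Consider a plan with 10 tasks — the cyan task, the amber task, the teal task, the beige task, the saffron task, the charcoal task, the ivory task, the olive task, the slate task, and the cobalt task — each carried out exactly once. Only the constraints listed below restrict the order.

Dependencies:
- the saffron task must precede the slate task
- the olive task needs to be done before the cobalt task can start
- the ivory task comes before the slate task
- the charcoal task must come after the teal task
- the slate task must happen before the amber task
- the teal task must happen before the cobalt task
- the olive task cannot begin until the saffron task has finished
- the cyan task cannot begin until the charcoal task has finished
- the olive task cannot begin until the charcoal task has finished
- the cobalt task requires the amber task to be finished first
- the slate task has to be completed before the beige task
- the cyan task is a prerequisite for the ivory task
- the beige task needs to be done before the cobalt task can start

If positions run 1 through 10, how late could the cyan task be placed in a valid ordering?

The tasks that are forced after the cyan task, directly or by a chain of constraints, are the amber task, the beige task, the ivory task, the slate task, the cobalt task. That's 5 tasks.
So at least 5 tasks follow the cyan task, putting the cyan task no later than position 5. That position is achievable by scheduling everything else first.

5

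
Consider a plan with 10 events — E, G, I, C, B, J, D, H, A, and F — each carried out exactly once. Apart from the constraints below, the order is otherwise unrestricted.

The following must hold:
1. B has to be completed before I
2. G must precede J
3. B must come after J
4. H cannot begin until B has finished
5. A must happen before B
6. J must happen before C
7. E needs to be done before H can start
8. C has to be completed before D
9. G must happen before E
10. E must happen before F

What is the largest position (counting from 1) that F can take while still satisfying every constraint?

10

No constraint forces any event after F, so it can be placed last, in position 10.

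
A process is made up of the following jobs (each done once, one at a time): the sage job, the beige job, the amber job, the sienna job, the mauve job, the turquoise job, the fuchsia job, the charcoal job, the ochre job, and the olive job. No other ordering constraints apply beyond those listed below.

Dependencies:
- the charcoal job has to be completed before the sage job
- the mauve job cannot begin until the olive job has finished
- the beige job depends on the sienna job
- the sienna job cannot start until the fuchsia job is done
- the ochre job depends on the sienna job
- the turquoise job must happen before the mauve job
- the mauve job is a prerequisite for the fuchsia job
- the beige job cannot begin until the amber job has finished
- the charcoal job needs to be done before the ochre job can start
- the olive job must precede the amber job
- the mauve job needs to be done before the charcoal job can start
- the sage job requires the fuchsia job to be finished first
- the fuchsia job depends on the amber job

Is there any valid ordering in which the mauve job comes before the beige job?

Yes

Every valid ordering already has the mauve job before the beige job (the constraints require it), so in particular at least one does.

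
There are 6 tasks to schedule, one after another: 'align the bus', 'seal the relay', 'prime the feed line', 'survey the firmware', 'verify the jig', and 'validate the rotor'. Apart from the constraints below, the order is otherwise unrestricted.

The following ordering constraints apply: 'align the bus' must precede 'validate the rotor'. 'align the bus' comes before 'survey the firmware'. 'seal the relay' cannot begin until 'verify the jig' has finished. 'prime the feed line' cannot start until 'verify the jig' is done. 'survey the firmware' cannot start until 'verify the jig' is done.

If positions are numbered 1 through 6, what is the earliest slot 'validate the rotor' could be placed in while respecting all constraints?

2

Working backwards through the constraints from 'validate the rotor', its only required predecessor is 'align the bus'.
With 1 mandatory predecessor, the earliest 'validate the rotor' can sit is position 1+1 = 2, and placing just that one first achieves it.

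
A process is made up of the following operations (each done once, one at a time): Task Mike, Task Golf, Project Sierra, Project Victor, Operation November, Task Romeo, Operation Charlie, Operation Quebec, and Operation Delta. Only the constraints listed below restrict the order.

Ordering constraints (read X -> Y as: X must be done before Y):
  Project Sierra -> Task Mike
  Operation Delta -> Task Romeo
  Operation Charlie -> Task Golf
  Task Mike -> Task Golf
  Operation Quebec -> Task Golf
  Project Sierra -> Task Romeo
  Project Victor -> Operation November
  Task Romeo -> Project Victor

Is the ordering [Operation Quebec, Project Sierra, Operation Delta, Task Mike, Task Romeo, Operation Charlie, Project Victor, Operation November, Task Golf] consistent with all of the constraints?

Yes

Going through the constraints one by one, each required predecessor appears earlier in the sequence than its dependent — e.g. Operation Quebec (position 1) is before Task Golf (position 9), as required.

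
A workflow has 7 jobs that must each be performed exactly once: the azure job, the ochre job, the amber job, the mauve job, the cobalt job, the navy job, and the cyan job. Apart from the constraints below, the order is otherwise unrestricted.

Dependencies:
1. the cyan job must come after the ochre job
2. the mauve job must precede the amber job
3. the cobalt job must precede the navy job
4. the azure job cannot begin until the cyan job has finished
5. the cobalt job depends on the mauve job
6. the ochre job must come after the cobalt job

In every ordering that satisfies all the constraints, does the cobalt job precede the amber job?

No

The cobalt job and the amber job are not related by any chain of constraints.
So the cobalt job can come before the amber job or after — it is not forced.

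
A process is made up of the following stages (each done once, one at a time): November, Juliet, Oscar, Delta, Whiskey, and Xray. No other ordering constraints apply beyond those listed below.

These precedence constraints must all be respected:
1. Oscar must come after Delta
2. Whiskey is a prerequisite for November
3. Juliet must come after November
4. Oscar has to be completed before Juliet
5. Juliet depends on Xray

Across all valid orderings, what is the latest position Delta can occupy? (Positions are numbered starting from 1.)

Every stage that must follow Delta has to come after it. Tracing all chains starting from Delta, those stages are: Juliet, Oscar — 2 in total.
With 2 mandatory successors out of 6 stages total, the latest slot for Delta is 6−2 = 4, and it's reachable by doing all non-successors before Delta.

4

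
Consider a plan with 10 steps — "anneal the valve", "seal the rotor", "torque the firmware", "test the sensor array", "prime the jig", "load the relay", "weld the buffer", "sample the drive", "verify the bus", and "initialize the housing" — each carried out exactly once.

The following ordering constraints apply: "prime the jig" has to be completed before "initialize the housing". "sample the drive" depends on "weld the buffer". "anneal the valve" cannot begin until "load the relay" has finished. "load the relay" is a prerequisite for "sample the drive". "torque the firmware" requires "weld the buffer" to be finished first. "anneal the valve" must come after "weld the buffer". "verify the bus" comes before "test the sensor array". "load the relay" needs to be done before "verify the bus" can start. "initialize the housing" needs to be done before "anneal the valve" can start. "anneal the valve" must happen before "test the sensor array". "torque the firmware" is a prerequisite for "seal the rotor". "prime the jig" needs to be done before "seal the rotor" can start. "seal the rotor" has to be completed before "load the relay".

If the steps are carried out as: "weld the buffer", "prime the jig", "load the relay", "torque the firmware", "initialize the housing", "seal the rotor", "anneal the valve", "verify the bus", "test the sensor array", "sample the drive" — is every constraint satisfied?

Here "seal the rotor" comes after "load the relay".
But one of the constraints requires "seal the rotor" before "load the relay", so this ordering violates it.

No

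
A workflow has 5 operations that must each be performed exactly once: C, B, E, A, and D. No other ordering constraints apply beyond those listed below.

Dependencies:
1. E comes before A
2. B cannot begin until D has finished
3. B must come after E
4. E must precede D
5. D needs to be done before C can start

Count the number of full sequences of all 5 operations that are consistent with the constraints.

8

E is the only operation with nothing required before it, so every ordering starts there.
Counting all ways to extend the partial order to a total order gives 8.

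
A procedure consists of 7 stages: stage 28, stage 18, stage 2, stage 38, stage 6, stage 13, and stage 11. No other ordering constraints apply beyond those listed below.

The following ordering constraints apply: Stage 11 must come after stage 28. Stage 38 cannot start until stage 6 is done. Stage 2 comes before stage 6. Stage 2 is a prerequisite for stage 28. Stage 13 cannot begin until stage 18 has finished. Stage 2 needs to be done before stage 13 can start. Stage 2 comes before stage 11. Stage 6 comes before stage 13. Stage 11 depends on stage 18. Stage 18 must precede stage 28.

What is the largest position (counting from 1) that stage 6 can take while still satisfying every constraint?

5

Following every chain forward from stage 6, the stages that must come later are stage 38, stage 13 — 2 of them.
So at least 2 stages follow stage 6, putting stage 6 no later than position 5. That position is achievable by scheduling everything else first.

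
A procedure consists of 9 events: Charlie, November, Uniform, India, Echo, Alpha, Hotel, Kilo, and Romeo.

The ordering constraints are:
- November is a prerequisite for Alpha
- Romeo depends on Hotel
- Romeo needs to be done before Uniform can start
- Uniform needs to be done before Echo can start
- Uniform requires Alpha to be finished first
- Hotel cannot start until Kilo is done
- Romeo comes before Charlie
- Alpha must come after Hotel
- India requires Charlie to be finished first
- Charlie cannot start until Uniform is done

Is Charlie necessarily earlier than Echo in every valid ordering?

Nothing in the constraints links Charlie and Echo; they are unordered relative to each other.
There exist valid orderings with Echo before Charlie, so Charlie is not required to come first.

No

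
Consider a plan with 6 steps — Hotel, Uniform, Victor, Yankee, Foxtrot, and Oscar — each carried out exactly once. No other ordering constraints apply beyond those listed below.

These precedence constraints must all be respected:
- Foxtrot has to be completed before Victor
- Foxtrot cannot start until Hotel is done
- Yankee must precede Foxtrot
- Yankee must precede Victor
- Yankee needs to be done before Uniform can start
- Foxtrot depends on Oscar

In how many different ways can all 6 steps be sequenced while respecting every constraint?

3 steps have no prerequisites (Hotel, Yankee, Oscar), so any of them could come first.
Systematically extending each partial ordering one step at a time and counting, there are 24 complete orderings.

24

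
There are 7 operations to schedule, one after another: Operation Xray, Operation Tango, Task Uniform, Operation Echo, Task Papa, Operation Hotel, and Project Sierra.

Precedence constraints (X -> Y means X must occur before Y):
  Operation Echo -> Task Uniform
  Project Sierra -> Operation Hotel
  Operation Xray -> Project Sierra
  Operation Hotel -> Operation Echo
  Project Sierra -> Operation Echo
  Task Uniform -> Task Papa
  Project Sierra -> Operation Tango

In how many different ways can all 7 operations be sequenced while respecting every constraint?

Only Operation Xray has no prerequisites, so it must go first.
Systematically extending each partial ordering one operation at a time and counting, there are 5 complete orderings.

5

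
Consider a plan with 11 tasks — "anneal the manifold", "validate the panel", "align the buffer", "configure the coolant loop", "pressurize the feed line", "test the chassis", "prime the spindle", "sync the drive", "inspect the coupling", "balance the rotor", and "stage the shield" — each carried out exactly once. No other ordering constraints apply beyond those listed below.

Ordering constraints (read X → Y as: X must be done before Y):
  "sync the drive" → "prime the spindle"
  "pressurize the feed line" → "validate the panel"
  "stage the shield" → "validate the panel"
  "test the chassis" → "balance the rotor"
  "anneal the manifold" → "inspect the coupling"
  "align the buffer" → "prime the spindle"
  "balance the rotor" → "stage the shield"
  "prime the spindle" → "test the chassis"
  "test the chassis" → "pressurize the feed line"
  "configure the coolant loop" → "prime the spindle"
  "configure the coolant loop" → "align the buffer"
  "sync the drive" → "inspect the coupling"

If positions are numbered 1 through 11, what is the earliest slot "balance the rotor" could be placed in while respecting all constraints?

6

The tasks that are forced before "balance the rotor", directly or transitively, are "align the buffer", "configure the coolant loop", "test the chassis", "prime the spindle", "sync the drive". That's 5 tasks.
With 5 mandatory predecessors, the earliest "balance the rotor" can sit is position 5+1 = 6, and placing just those 5 first achieves it.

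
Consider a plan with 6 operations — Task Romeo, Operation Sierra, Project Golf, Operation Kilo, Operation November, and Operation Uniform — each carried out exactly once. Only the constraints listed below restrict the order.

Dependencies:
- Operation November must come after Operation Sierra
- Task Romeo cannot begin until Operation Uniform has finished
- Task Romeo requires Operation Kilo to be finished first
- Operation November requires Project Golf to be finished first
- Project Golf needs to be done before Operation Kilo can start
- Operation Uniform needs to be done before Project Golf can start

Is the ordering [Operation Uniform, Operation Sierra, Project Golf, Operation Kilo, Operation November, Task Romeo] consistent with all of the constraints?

Yes

Checking each listed constraint against this order: for instance, Operation Uniform is in position 1 and Task Romeo in position 6, so that constraint holds — and the remaining constraints check out the same way.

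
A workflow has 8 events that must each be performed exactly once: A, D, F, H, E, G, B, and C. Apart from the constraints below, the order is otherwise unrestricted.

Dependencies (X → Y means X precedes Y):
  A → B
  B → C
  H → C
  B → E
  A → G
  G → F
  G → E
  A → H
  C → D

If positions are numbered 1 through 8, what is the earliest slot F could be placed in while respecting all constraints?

3

Every event that must precede F has to come before it. Tracing all chains that end at F, those events are: A, G — 2 in total.
With 2 mandatory predecessors, the earliest F can sit is position 2+1 = 3, and placing just those 2 first achieves it.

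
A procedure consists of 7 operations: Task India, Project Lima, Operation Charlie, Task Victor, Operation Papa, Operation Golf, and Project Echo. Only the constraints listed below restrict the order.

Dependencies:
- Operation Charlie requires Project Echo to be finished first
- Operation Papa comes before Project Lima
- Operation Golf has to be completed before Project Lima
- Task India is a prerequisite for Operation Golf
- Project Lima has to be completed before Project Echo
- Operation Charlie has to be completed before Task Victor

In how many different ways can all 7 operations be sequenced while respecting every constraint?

3

The operations with no prerequisites are Task India, Operation Papa; any of them can be placed first.
Counting all ways to extend the partial order to a total order gives 3.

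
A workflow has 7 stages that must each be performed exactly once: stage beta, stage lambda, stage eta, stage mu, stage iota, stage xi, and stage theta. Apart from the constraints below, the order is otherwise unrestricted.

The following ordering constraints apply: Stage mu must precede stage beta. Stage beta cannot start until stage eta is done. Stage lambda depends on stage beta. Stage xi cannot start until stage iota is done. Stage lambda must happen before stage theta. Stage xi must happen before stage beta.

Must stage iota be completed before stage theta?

Yes

Tracing the constraints gives a chain: stage iota → stage xi → stage beta → stage lambda → stage theta.
Hence stage iota necessarily comes before stage theta.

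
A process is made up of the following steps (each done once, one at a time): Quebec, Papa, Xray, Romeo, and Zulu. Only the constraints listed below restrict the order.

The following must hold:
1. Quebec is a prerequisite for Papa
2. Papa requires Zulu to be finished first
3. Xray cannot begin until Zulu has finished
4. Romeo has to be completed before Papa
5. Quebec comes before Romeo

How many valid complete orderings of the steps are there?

2 steps have no prerequisites (Quebec, Zulu), so any of them could come first.
Systematically extending each partial ordering one step at a time and counting, there are 9 complete orderings.

9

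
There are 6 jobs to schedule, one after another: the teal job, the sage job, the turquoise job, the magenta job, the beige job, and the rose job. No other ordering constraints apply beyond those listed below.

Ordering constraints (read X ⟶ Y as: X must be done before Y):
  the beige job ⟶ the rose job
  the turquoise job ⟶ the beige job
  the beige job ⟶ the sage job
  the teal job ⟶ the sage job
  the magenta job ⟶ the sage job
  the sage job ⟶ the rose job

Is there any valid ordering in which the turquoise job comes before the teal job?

Nothing in the constraints forces the teal job before the turquoise job — there is no chain from the teal job to the turquoise job.
That means at least one valid schedule has the turquoise job before the teal job.

Yes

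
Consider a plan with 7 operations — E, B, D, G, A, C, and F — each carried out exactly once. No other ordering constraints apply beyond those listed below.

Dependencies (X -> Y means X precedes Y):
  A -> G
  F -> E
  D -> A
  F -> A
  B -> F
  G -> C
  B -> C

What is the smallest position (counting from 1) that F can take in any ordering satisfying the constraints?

2

Working backwards through the constraints from F, its only required predecessor is B.
So at minimum 1 operation comes before F, putting F no earlier than position 2. That position is achievable by scheduling exactly that predecessor first.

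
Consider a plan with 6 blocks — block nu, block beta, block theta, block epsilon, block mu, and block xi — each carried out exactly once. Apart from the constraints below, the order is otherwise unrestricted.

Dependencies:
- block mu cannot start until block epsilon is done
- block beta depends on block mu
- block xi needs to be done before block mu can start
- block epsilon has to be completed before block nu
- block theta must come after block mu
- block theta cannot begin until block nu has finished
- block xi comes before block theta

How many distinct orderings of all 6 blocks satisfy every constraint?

The blocks with no prerequisites are block epsilon, block xi; any of them can be placed first.
Systematically extending each partial ordering one block at a time and counting, there are 12 complete orderings.

12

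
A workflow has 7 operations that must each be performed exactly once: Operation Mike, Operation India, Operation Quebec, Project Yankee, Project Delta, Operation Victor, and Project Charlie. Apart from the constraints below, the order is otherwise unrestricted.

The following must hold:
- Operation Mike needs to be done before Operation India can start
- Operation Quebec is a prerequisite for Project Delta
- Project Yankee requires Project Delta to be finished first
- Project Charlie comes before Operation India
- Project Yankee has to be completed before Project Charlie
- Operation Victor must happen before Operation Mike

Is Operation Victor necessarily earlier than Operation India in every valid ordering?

Yes

Tracing the constraints gives a chain: Operation Victor → Operation Mike → Operation India.
Hence Operation Victor necessarily comes before Operation India.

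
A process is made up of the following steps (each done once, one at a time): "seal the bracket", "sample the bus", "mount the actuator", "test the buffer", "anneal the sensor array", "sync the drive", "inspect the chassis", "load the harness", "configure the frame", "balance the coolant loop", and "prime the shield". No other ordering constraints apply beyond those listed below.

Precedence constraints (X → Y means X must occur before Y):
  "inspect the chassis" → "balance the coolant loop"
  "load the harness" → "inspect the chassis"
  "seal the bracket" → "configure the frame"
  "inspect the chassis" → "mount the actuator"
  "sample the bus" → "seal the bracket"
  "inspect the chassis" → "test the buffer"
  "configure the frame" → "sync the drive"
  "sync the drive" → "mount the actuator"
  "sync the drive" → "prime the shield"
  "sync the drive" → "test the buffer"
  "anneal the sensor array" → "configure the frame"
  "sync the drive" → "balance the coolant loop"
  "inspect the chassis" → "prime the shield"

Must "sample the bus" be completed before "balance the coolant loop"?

Chaining the stated constraints: "sample the bus" → "seal the bracket" → "configure the frame" → "sync the drive" → "balance the coolant loop".
Hence "sample the bus" necessarily comes before "balance the coolant loop".

Yes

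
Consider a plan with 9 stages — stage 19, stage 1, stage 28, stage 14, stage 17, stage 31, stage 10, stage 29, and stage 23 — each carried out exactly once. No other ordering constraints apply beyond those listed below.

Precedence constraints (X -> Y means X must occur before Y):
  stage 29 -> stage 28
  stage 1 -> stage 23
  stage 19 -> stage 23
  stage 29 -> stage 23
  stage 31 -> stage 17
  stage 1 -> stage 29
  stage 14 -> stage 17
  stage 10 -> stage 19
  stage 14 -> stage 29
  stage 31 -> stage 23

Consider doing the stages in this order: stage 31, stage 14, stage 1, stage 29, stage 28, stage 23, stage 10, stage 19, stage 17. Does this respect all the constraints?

In the proposed order, stage 23 appears before stage 19.
Since stage 19 is required before stage 23, the ordering is invalid.

No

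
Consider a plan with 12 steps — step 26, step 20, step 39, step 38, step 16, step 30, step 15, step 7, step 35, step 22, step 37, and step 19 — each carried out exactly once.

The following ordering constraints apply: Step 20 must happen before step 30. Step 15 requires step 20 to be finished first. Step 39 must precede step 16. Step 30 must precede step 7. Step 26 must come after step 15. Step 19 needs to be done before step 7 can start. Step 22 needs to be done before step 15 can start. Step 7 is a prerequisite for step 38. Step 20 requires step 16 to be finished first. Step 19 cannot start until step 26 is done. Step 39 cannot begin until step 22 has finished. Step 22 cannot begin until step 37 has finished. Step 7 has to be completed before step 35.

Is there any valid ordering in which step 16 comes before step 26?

Every valid ordering already has step 16 before step 26 (the constraints require it), so in particular at least one does.

Yes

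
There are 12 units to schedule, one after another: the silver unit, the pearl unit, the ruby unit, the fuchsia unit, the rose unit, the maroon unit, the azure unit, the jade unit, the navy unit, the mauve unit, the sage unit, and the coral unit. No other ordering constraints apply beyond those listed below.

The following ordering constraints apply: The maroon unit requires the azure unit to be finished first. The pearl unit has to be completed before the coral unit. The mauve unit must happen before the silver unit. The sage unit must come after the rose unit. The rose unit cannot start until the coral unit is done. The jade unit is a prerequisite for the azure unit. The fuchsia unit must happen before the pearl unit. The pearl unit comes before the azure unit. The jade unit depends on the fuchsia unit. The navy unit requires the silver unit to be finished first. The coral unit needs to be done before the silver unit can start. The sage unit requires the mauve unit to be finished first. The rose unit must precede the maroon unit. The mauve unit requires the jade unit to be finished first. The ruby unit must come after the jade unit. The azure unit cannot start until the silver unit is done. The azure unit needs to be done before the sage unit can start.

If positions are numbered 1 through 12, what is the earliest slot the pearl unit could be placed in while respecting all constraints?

The only unit forced before the pearl unit (directly or transitively) is the fuchsia unit.
So at minimum 1 unit comes before the pearl unit, putting the pearl unit no earlier than position 2. That position is achievable by scheduling exactly that predecessor first.

2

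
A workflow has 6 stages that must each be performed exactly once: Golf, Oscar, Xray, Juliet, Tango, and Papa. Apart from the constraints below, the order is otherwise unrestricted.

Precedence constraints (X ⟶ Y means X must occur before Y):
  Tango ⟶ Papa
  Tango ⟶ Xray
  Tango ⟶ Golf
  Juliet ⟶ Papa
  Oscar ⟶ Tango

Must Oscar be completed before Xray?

Yes

Following the dependencies: Oscar → Tango → Xray.
That forces Oscar before Xray in every valid schedule.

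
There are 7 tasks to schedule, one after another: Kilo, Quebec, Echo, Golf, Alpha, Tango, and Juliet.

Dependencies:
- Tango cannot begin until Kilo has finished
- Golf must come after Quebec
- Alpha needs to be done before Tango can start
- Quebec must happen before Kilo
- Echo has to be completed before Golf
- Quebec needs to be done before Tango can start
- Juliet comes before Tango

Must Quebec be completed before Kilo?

Tracing the constraints gives a chain: Quebec → Kilo.
Hence Quebec necessarily comes before Kilo.

Yes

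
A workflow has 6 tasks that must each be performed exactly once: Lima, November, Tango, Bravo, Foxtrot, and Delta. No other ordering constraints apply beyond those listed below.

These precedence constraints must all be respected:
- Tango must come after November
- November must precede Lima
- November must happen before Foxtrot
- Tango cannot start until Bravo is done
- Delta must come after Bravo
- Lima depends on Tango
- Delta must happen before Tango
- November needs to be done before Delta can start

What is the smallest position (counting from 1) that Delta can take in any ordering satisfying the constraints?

3

Working backwards through the constraints from Delta, its full set of required predecessors is November, Bravo — 2 of them.
With 2 mandatory predecessors, the earliest Delta can sit is position 2+1 = 3, and placing just those 2 first achieves it.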